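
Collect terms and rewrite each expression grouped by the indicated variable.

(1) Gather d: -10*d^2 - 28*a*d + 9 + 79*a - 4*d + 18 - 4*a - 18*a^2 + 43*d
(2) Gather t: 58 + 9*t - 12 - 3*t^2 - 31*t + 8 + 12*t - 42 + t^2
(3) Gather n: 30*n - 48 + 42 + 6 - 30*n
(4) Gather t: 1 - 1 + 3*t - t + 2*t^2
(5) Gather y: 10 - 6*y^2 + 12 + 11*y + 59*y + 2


(1) = -18*a^2 + 75*a - 10*d^2 + d*(39 - 28*a) + 27
(2) = -2*t^2 - 10*t + 12
(3) = 0
(4) = 2*t^2 + 2*t
(5) = -6*y^2 + 70*y + 24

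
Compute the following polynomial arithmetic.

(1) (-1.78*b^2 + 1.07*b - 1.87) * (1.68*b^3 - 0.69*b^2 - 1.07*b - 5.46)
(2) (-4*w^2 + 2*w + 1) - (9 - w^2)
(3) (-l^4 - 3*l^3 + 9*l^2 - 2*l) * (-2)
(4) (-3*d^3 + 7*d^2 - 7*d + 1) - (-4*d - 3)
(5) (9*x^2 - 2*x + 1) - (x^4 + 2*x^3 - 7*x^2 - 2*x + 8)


(1) = -2.9904*b^5 + 3.0258*b^4 - 1.9753*b^3 + 9.8642*b^2 - 3.8413*b + 10.2102
(2) = -3*w^2 + 2*w - 8
(3) = 2*l^4 + 6*l^3 - 18*l^2 + 4*l
(4) = -3*d^3 + 7*d^2 - 3*d + 4
(5) = -x^4 - 2*x^3 + 16*x^2 - 7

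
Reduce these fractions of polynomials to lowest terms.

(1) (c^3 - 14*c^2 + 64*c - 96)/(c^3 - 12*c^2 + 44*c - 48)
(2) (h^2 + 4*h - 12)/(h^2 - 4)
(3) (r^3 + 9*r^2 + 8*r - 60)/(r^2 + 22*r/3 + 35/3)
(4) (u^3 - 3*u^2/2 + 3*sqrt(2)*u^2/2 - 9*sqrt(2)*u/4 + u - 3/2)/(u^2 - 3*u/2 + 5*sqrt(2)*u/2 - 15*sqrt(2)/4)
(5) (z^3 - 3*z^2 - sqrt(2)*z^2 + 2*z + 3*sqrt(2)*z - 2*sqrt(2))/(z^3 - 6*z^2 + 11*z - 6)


(1) = (c - 4)/(c - 2)
(2) = (h + 6)/(h + 2)
(3) = (3*r^2 + 12*r - 36)/(3*r + 7)
(4) = (16*u^2 + 24*sqrt(2)*u + 16)/(16*u + 40*sqrt(2))
(5) = (z - sqrt(2))/(z - 3)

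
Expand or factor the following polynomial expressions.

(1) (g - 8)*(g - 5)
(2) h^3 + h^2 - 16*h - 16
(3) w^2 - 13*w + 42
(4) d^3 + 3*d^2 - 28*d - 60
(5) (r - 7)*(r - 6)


(1) = g^2 - 13*g + 40
(2) = (h - 4)*(h + 1)*(h + 4)
(3) = (w - 7)*(w - 6)
(4) = (d - 5)*(d + 2)*(d + 6)
(5) = r^2 - 13*r + 42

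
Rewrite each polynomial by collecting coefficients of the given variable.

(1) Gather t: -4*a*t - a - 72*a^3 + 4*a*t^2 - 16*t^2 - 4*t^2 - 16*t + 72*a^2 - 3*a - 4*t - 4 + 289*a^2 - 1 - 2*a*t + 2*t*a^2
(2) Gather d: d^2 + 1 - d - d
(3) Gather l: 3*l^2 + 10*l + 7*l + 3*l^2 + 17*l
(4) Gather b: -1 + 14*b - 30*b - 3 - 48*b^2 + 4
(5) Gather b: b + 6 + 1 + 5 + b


(1) = -72*a^3 + 361*a^2 - 4*a + t^2*(4*a - 20) + t*(2*a^2 - 6*a - 20) - 5
(2) = d^2 - 2*d + 1
(3) = 6*l^2 + 34*l
(4) = -48*b^2 - 16*b
(5) = 2*b + 12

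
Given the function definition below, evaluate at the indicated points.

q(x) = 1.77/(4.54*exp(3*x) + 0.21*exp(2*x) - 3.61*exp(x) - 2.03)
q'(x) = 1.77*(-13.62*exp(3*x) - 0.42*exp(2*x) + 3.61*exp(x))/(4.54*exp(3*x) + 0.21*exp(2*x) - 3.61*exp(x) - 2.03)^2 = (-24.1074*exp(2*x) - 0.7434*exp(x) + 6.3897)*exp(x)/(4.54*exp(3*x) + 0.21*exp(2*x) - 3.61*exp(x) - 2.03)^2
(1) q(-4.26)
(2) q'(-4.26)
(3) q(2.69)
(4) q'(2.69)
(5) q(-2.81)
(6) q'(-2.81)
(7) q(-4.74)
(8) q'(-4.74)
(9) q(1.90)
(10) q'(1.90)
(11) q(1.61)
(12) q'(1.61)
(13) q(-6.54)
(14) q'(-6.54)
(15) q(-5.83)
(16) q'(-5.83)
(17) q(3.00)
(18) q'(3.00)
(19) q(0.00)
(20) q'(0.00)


(1) = -0.85
(2) = 0.02
(3) = 0.00
(4) = -0.00
(5) = -0.79
(6) = 0.07
(7) = -0.86
(8) = 0.01
(9) = 0.00
(10) = -0.00
(11) = 0.00
(12) = -0.01
(13) = -0.87
(14) = 0.00
(15) = -0.87
(16) = 0.00
(17) = 0.00
(18) = -0.00
(19) = -1.99
(20) = -23.31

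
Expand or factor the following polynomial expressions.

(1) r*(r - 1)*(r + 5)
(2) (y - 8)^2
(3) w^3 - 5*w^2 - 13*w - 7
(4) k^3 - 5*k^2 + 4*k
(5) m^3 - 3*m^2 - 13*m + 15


(1) = r^3 + 4*r^2 - 5*r
(2) = y^2 - 16*y + 64
(3) = (w - 7)*(w + 1)^2
(4) = k*(k - 4)*(k - 1)
(5) = (m - 5)*(m - 1)*(m + 3)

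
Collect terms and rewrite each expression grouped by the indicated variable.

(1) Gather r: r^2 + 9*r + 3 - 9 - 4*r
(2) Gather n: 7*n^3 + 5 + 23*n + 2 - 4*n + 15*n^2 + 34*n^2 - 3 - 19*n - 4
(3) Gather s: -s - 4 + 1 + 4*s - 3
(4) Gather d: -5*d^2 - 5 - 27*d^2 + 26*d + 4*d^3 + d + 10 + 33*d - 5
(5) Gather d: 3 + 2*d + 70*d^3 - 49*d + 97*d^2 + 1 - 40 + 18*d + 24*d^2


(1) = r^2 + 5*r - 6
(2) = 7*n^3 + 49*n^2
(3) = 3*s - 6
(4) = 4*d^3 - 32*d^2 + 60*d
(5) = 70*d^3 + 121*d^2 - 29*d - 36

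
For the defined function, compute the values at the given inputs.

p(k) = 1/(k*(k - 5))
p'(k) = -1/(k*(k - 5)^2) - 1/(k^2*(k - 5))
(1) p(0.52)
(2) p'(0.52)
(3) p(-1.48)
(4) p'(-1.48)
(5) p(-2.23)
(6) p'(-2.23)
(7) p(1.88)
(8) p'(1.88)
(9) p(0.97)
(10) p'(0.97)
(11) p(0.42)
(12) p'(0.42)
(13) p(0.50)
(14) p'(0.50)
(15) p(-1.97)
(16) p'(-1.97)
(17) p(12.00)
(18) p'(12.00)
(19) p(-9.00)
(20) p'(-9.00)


(1) = -0.43
(2) = 0.73
(3) = 0.10
(4) = 0.09
(5) = 0.06
(6) = 0.04
(7) = -0.17
(8) = 0.04
(9) = -0.26
(10) = 0.20
(11) = -0.52
(12) = 1.12
(13) = -0.44
(14) = 0.79
(15) = 0.07
(16) = 0.05
(17) = 0.01
(18) = -0.00
(19) = 0.01
(20) = 0.00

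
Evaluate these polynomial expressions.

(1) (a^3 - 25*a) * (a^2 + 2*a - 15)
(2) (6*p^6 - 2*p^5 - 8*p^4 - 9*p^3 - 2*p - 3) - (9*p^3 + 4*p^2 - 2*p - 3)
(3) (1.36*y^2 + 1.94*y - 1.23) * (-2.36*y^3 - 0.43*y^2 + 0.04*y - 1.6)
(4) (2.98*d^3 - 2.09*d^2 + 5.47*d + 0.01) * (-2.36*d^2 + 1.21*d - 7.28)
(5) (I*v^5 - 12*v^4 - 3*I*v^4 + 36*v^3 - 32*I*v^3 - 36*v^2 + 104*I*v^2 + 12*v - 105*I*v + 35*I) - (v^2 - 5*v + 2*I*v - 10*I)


(1) = a^5 + 2*a^4 - 40*a^3 - 50*a^2 + 375*a
(2) = 6*p^6 - 2*p^5 - 8*p^4 - 18*p^3 - 4*p^2
(3) = -3.2096*y^5 - 5.1632*y^4 + 2.123*y^3 - 1.5695*y^2 - 3.1532*y + 1.968
(4) = -7.0328*d^5 + 8.5382*d^4 - 37.1325*d^3 + 21.8103*d^2 - 39.8095*d - 0.0728
(5) = I*v^5 - 12*v^4 - 3*I*v^4 + 36*v^3 - 32*I*v^3 - 37*v^2 + 104*I*v^2 + 17*v - 107*I*v + 45*I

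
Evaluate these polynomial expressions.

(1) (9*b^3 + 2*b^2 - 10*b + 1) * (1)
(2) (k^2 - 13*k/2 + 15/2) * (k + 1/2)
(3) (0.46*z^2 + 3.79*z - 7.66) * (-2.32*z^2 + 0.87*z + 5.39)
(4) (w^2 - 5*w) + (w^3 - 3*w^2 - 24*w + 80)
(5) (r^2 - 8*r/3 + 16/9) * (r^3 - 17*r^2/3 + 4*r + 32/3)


(1) = 9*b^3 + 2*b^2 - 10*b + 1
(2) = k^3 - 6*k^2 + 17*k/4 + 15/4
(3) = -1.0672*z^4 - 8.3926*z^3 + 23.5479*z^2 + 13.7639*z - 41.2874
(4) = w^3 - 2*w^2 - 29*w + 80
(5) = r^5 - 25*r^4/3 + 188*r^3/9 - 272*r^2/27 - 64*r/3 + 512/27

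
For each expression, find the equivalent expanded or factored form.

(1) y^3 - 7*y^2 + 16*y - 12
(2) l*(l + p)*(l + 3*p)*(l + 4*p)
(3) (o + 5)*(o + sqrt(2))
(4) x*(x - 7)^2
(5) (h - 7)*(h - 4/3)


(1) = (y - 3)*(y - 2)^2
(2) = l^4 + 8*l^3*p + 19*l^2*p^2 + 12*l*p^3
(3) = o^2 + sqrt(2)*o + 5*o + 5*sqrt(2)
(4) = x^3 - 14*x^2 + 49*x
(5) = h^2 - 25*h/3 + 28/3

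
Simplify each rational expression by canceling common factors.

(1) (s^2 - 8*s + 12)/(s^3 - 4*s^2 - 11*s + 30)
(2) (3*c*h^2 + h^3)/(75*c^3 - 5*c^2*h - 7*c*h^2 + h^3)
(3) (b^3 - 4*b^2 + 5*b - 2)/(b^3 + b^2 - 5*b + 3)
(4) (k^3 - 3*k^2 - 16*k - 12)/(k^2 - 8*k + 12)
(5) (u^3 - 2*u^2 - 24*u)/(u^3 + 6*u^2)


(1) = (s - 6)/(s^2 - 2*s - 15)
(2) = h^2/(25*c^2 - 10*c*h + h^2)
(3) = (b - 2)/(b + 3)
(4) = (k^2 + 3*k + 2)/(k - 2)
(5) = (u^2 - 2*u - 24)/(u^2 + 6*u)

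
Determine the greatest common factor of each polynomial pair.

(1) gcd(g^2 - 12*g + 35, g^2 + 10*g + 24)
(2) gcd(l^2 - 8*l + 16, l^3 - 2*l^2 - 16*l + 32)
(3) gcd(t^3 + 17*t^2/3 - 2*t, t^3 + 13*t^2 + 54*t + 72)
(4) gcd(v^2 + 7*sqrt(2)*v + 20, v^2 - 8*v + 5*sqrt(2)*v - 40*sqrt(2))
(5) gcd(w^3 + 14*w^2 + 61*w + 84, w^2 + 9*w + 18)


(1) = gcd((g - 7)*(g - 5), (g + 4)*(g + 6)) = 1
(2) = gcd((l - 4)^2, (l - 4)*(l - 2)*(l + 4)) = l - 4
(3) = t + 6
(4) = gcd((v + 2*sqrt(2))*(v + 5*sqrt(2)), (v - 8)*(v + 5*sqrt(2))) = v + 5*sqrt(2)
(5) = gcd((w + 3)*(w + 4)*(w + 7), (w + 3)*(w + 6)) = w + 3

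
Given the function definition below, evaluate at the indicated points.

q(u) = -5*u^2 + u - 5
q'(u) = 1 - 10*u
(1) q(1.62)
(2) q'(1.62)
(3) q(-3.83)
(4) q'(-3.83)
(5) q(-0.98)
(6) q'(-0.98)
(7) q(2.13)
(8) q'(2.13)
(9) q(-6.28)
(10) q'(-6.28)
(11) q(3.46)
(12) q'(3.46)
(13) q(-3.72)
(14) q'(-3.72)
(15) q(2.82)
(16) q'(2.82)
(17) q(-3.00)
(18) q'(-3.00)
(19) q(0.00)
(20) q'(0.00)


(1) = -16.50
(2) = -15.20
(3) = -82.17
(4) = 39.30
(5) = -10.78
(6) = 10.80
(7) = -25.55
(8) = -20.30
(9) = -208.47
(10) = 63.80
(11) = -61.40
(12) = -33.60
(13) = -77.91
(14) = 38.20
(15) = -41.94
(16) = -27.20
(17) = -53.00
(18) = 31.00
(19) = -5.00
(20) = 1.00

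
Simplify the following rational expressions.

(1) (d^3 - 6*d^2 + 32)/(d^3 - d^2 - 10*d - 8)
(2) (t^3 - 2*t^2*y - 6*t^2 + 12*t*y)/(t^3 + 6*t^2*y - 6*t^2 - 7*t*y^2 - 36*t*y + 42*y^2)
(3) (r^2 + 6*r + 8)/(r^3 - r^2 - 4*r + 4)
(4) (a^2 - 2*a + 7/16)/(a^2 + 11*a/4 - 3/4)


(1) = (d - 4)/(d + 1)
(2) = (-t^2 + 2*t*y)/(-t^2 - 6*t*y + 7*y^2)
(3) = (r + 4)/(r^2 - 3*r + 2)
(4) = (4*a - 7)/(4*a + 12)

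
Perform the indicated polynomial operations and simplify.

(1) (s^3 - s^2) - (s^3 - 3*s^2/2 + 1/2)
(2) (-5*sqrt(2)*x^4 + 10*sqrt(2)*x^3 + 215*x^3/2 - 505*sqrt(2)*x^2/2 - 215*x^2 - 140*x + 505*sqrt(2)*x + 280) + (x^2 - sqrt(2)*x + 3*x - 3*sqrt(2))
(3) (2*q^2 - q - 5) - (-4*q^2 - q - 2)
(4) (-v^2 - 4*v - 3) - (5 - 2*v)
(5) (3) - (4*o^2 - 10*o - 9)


(1) = s^2/2 - 1/2
(2) = -5*sqrt(2)*x^4 + 10*sqrt(2)*x^3 + 215*x^3/2 - 505*sqrt(2)*x^2/2 - 214*x^2 - 137*x + 504*sqrt(2)*x - 3*sqrt(2) + 280
(3) = 6*q^2 - 3
(4) = -v^2 - 2*v - 8
(5) = -4*o^2 + 10*o + 12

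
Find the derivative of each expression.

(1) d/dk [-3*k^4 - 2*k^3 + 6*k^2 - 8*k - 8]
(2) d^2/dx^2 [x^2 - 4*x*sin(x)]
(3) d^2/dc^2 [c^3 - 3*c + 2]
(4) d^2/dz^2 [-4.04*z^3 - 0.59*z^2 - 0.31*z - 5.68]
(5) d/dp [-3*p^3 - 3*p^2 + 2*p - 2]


(1) = -12*k^3 - 6*k^2 + 12*k - 8
(2) = 4*x*sin(x) - 8*cos(x) + 2
(3) = 6*c
(4) = -24.24*z - 1.18
(5) = -9*p^2 - 6*p + 2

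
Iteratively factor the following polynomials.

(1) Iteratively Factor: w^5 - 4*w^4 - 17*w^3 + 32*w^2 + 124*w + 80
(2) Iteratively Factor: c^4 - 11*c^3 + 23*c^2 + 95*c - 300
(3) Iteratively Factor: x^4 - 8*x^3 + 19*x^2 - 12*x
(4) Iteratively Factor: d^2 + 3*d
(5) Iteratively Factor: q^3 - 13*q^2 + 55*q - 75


(1) = (w + 2)*(w^4 - 6*w^3 - 5*w^2 + 42*w + 40) = (w + 1)*(w + 2)*(w^3 - 7*w^2 + 2*w + 40) = (w - 5)*(w + 1)*(w + 2)*(w^2 - 2*w - 8) = (w - 5)*(w + 1)*(w + 2)^2*(w - 4)
(2) = (c - 4)*(c^3 - 7*c^2 - 5*c + 75) = (c - 5)*(c - 4)*(c^2 - 2*c - 15) = (c - 5)*(c - 4)*(c + 3)*(c - 5)
(3) = (x - 4)*(x^3 - 4*x^2 + 3*x) = x*(x - 4)*(x^2 - 4*x + 3) = x*(x - 4)*(x - 1)*(x - 3)
(4) = (d)*(d + 3)
(5) = (q - 3)*(q^2 - 10*q + 25) = (q - 5)*(q - 3)*(q - 5)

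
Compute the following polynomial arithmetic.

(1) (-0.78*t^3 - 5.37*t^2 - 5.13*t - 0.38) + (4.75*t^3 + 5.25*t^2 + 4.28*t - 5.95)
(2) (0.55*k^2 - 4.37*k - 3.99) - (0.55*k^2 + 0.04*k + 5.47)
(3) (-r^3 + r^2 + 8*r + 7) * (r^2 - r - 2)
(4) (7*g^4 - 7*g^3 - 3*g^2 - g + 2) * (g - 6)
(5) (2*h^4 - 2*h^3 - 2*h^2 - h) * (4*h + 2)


(1) = 3.97*t^3 - 0.12*t^2 - 0.85*t - 6.33
(2) = -4.41*k - 9.46
(3) = -r^5 + 2*r^4 + 9*r^3 - 3*r^2 - 23*r - 14
(4) = 7*g^5 - 49*g^4 + 39*g^3 + 17*g^2 + 8*g - 12
(5) = 8*h^5 - 4*h^4 - 12*h^3 - 8*h^2 - 2*h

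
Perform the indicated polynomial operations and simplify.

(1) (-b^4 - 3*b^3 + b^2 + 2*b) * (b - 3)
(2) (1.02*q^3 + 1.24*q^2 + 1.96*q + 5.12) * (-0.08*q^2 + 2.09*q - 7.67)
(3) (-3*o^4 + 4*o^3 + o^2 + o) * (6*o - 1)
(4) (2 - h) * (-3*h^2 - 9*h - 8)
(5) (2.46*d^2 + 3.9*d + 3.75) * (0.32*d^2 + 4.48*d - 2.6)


(1) = -b^5 + 10*b^3 - b^2 - 6*b
(2) = -0.0816*q^5 + 2.0326*q^4 - 5.3886*q^3 - 5.824*q^2 - 4.3324*q - 39.2704
(3) = -18*o^5 + 27*o^4 + 2*o^3 + 5*o^2 - o
(4) = 3*h^3 + 3*h^2 - 10*h - 16
(5) = 0.7872*d^4 + 12.2688*d^3 + 12.276*d^2 + 6.66*d - 9.75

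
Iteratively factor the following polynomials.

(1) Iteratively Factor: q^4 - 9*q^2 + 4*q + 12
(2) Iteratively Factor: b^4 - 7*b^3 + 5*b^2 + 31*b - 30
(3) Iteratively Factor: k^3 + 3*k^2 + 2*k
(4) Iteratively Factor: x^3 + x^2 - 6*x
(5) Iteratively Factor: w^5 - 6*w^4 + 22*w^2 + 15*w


(1) = (q - 2)*(q^3 + 2*q^2 - 5*q - 6) = (q - 2)^2*(q^2 + 4*q + 3) = (q - 2)^2*(q + 1)*(q + 3)
(2) = (b - 3)*(b^3 - 4*b^2 - 7*b + 10) = (b - 5)*(b - 3)*(b^2 + b - 2) = (b - 5)*(b - 3)*(b - 1)*(b + 2)
(3) = (k + 2)*(k^2 + k) = (k + 1)*(k + 2)*(k)
(4) = (x - 2)*(x^2 + 3*x) = x*(x - 2)*(x + 3)
(5) = (w + 1)*(w^4 - 7*w^3 + 7*w^2 + 15*w) = (w + 1)^2*(w^3 - 8*w^2 + 15*w) = (w - 3)*(w + 1)^2*(w^2 - 5*w) = w*(w - 3)*(w + 1)^2*(w - 5)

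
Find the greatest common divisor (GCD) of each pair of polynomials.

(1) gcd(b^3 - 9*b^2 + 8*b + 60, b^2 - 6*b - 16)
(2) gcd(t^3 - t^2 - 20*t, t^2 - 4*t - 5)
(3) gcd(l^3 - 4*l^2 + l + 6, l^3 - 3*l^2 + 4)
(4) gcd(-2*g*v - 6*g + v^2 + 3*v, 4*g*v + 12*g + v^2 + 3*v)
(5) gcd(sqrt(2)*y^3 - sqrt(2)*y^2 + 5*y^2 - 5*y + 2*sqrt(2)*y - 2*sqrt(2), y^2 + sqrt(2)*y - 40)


(1) = gcd((b - 6)*(b - 5)*(b + 2), (b - 8)*(b + 2)) = b + 2
(2) = gcd(t*(t - 5)*(t + 4), (t - 5)*(t + 1)) = t - 5
(3) = l^2 - l - 2
(4) = v + 3
(5) = gcd((y - 1)*(y + 2*sqrt(2))*(sqrt(2)*y + 1), (y - 4*sqrt(2))*(y + 5*sqrt(2))) = 1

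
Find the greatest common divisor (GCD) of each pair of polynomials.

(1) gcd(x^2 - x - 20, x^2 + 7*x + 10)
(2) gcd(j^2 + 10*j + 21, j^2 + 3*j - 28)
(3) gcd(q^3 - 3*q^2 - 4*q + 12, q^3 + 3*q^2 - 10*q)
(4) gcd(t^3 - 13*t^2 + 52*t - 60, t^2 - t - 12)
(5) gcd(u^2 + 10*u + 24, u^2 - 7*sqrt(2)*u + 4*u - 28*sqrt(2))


(1) = 1
(2) = j + 7
(3) = gcd((q - 3)*(q - 2)*(q + 2), q*(q - 2)*(q + 5)) = q - 2
(4) = 1
(5) = gcd((u + 4)*(u + 6), (u + 4)*(u - 7*sqrt(2))) = u + 4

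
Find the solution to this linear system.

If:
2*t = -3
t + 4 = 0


Then:
No Solution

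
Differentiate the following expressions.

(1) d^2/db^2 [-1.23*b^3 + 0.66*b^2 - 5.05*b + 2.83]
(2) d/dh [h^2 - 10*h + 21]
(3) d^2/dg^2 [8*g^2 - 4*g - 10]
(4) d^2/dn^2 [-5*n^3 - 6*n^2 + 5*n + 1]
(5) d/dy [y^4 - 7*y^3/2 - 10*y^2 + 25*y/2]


(1) = 1.32 - 7.38*b
(2) = 2*h - 10
(3) = 16
(4) = -30*n - 12
(5) = 4*y^3 - 21*y^2/2 - 20*y + 25/2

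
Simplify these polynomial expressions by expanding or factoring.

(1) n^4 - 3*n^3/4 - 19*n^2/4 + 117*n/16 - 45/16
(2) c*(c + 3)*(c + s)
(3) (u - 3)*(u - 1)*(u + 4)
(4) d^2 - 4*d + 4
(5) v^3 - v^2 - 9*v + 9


(1) = (n - 3/2)*(n - 1)*(n - 3/4)*(n + 5/2)
(2) = c^3 + c^2*s + 3*c^2 + 3*c*s
(3) = u^3 - 13*u + 12
(4) = (d - 2)^2
(5) = (v - 3)*(v - 1)*(v + 3)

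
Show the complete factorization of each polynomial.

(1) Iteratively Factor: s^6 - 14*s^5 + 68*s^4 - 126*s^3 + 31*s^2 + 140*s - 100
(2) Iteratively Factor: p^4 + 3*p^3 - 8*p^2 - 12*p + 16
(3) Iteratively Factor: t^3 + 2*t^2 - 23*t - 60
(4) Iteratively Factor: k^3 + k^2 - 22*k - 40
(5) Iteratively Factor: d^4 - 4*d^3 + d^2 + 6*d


(1) = (s - 5)*(s^5 - 9*s^4 + 23*s^3 - 11*s^2 - 24*s + 20) = (s - 5)^2*(s^4 - 4*s^3 + 3*s^2 + 4*s - 4) = (s - 5)^2*(s - 2)*(s^3 - 2*s^2 - s + 2) = (s - 5)^2*(s - 2)*(s + 1)*(s^2 - 3*s + 2) = (s - 5)^2*(s - 2)*(s - 1)*(s + 1)*(s - 2)
(2) = (p - 1)*(p^3 + 4*p^2 - 4*p - 16) = (p - 2)*(p - 1)*(p^2 + 6*p + 8) = (p - 2)*(p - 1)*(p + 2)*(p + 4)
(3) = (t + 4)*(t^2 - 2*t - 15) = (t + 3)*(t + 4)*(t - 5)
(4) = (k + 2)*(k^2 - k - 20) = (k - 5)*(k + 2)*(k + 4)
(5) = (d)*(d^3 - 4*d^2 + d + 6) = d*(d + 1)*(d^2 - 5*d + 6) = d*(d - 3)*(d + 1)*(d - 2)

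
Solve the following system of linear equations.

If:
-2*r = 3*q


Then:
q = -2*r/3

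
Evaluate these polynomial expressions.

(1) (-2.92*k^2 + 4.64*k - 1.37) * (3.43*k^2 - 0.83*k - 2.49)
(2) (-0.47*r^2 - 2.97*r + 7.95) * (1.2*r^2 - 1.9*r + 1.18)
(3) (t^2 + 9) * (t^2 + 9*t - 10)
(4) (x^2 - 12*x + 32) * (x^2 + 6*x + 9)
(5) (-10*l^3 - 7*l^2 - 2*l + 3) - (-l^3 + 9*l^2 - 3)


(1) = -10.0156*k^4 + 18.3388*k^3 - 1.2795*k^2 - 10.4165*k + 3.4113
(2) = -0.564*r^4 - 2.671*r^3 + 14.6284*r^2 - 18.6096*r + 9.381
(3) = t^4 + 9*t^3 - t^2 + 81*t - 90
(4) = x^4 - 6*x^3 - 31*x^2 + 84*x + 288
(5) = -9*l^3 - 16*l^2 - 2*l + 6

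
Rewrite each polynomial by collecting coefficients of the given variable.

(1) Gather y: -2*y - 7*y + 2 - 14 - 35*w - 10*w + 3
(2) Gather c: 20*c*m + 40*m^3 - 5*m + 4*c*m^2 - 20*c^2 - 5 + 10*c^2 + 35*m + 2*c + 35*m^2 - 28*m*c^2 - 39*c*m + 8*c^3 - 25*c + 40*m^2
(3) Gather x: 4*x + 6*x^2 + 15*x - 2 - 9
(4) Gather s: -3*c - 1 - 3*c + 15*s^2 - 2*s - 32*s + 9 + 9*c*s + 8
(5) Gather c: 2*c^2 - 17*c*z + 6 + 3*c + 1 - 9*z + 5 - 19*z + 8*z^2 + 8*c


(1) = -45*w - 9*y - 9
(2) = 8*c^3 + c^2*(-28*m - 10) + c*(4*m^2 - 19*m - 23) + 40*m^3 + 75*m^2 + 30*m - 5
(3) = 6*x^2 + 19*x - 11
(4) = -6*c + 15*s^2 + s*(9*c - 34) + 16
(5) = 2*c^2 + c*(11 - 17*z) + 8*z^2 - 28*z + 12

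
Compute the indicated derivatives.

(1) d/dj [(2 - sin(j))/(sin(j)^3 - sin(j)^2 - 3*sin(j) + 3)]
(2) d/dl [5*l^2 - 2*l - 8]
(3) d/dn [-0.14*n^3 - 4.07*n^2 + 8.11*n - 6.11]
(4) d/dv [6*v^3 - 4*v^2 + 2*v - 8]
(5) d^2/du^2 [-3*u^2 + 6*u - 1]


(1) = (2*sin(j)^3 - 7*sin(j)^2 + 4*sin(j) + 3)*cos(j)/((sin(j) - 1)^2*(sin(j)^2 - 3)^2)
(2) = 10*l - 2
(3) = -0.42*n^2 - 8.14*n + 8.11
(4) = 18*v^2 - 8*v + 2
(5) = -6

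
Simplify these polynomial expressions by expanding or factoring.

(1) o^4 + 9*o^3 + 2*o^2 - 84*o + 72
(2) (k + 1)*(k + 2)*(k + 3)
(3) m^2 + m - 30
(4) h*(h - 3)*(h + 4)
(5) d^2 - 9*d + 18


(1) = (o - 2)*(o - 1)*(o + 6)^2
(2) = k^3 + 6*k^2 + 11*k + 6
(3) = (m - 5)*(m + 6)
(4) = h^3 + h^2 - 12*h
(5) = (d - 6)*(d - 3)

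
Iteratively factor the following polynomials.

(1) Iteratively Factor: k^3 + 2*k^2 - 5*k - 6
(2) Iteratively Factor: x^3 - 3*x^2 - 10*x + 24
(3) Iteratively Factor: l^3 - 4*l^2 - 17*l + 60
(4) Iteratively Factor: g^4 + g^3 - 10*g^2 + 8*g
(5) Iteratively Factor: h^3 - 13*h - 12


(1) = (k - 2)*(k^2 + 4*k + 3) = (k - 2)*(k + 1)*(k + 3)
(2) = (x + 3)*(x^2 - 6*x + 8) = (x - 2)*(x + 3)*(x - 4)
(3) = (l - 5)*(l^2 + l - 12) = (l - 5)*(l + 4)*(l - 3)
(4) = (g)*(g^3 + g^2 - 10*g + 8) = g*(g - 1)*(g^2 + 2*g - 8) = g*(g - 2)*(g - 1)*(g + 4)
(5) = (h + 1)*(h^2 - h - 12) = (h + 1)*(h + 3)*(h - 4)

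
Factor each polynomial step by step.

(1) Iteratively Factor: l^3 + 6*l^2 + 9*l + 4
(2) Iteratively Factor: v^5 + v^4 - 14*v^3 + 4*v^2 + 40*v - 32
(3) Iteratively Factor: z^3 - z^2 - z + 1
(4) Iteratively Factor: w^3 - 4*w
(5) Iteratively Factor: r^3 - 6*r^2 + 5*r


(1) = (l + 1)*(l^2 + 5*l + 4) = (l + 1)*(l + 4)*(l + 1)
(2) = (v - 1)*(v^4 + 2*v^3 - 12*v^2 - 8*v + 32) = (v - 1)*(v + 4)*(v^3 - 2*v^2 - 4*v + 8) = (v - 2)*(v - 1)*(v + 4)*(v^2 - 4) = (v - 2)*(v - 1)*(v + 2)*(v + 4)*(v - 2)
(3) = (z - 1)*(z^2 - 1) = (z - 1)^2*(z + 1)
(4) = (w + 2)*(w^2 - 2*w) = (w - 2)*(w + 2)*(w)
(5) = (r - 1)*(r^2 - 5*r) = r*(r - 1)*(r - 5)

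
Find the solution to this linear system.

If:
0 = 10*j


Then:
j = 0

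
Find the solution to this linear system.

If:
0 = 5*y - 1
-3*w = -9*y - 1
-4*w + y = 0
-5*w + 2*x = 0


Then:
No Solution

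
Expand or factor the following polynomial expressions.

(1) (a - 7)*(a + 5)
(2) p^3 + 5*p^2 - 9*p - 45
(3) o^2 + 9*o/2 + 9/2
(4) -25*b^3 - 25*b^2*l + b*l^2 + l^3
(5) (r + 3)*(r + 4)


(1) = a^2 - 2*a - 35
(2) = (p - 3)*(p + 3)*(p + 5)
(3) = (o + 3/2)*(o + 3)
(4) = (-5*b + l)*(b + l)*(5*b + l)
(5) = r^2 + 7*r + 12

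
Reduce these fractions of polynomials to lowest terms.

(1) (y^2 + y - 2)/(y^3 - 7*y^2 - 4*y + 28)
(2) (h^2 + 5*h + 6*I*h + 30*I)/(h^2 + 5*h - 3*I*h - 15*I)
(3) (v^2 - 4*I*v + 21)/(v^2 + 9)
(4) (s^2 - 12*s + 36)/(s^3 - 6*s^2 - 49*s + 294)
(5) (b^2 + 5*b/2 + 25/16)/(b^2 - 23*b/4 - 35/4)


(1) = (y - 1)/(y^2 - 9*y + 14)
(2) = (h + 6*I)/(h - 3*I)
(3) = (v - 7*I)/(v - 3*I)
(4) = (s - 6)/(s^2 - 49)
(5) = (4*b + 5)/(4*b - 28)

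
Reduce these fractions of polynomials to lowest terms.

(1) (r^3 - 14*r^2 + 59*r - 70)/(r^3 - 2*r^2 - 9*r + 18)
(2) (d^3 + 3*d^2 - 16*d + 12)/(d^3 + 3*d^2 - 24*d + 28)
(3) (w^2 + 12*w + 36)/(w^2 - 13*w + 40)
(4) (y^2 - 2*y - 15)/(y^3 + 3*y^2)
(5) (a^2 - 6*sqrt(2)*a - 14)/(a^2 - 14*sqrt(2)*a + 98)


(1) = (r^2 - 12*r + 35)/(r^2 - 9)
(2) = (d^2 + 5*d - 6)/(d^2 + 5*d - 14)
(3) = (w^2 + 12*w + 36)/(w^2 - 13*w + 40)
(4) = (y - 5)/y^2
(5) = (a + sqrt(2))/(a - 7*sqrt(2))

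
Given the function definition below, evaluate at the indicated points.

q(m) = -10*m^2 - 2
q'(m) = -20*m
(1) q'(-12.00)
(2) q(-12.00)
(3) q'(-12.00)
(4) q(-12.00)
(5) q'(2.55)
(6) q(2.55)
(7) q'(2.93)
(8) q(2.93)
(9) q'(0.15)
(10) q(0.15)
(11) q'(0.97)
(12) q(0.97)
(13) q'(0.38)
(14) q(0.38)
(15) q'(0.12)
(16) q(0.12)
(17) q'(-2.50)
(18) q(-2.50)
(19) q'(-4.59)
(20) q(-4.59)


(1) = 240.00
(2) = -1442.00
(3) = 240.00
(4) = -1442.00
(5) = -51.00
(6) = -67.02
(7) = -58.60
(8) = -87.85
(9) = -3.00
(10) = -2.23
(11) = -19.40
(12) = -11.41
(13) = -7.60
(14) = -3.44
(15) = -2.40
(16) = -2.14
(17) = 50.00
(18) = -64.50
(19) = 91.80
(20) = -212.68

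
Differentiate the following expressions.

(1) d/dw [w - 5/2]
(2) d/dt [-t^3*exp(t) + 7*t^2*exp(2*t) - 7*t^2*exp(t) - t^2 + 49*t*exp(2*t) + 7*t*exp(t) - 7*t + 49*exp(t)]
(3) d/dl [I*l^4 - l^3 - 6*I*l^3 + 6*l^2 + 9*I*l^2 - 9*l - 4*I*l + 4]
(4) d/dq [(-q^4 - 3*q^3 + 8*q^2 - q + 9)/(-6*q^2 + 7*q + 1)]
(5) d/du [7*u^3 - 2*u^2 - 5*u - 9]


(1) = 1
(2) = -t^3*exp(t) + 14*t^2*exp(2*t) - 10*t^2*exp(t) + 112*t*exp(2*t) - 7*t*exp(t) - 2*t + 49*exp(2*t) + 56*exp(t) - 7
(3) = 4*I*l^3 + l^2*(-3 - 18*I) + l*(12 + 18*I) - 9 - 4*I
(4) = (12*q^5 - 3*q^4 - 46*q^3 + 41*q^2 + 124*q - 64)/(36*q^4 - 84*q^3 + 37*q^2 + 14*q + 1)
(5) = 21*u^2 - 4*u - 5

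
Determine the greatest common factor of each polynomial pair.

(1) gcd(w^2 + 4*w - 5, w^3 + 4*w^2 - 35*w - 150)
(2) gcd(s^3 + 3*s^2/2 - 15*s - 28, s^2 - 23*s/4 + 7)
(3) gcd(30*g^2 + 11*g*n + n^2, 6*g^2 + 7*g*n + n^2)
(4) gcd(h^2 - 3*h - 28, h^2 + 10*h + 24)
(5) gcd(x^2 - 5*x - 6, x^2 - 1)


(1) = w + 5
(2) = s - 4
(3) = 6*g + n
(4) = gcd((h - 7)*(h + 4), (h + 4)*(h + 6)) = h + 4
(5) = x + 1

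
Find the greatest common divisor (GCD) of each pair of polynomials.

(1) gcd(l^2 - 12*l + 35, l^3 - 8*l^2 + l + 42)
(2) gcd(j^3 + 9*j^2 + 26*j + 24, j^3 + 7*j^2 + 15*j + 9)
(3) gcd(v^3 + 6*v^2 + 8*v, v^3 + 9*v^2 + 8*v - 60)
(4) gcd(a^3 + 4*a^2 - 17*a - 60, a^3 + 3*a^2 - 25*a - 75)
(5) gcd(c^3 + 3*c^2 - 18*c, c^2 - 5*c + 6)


(1) = l - 7
(2) = j + 3
(3) = gcd(v*(v + 2)*(v + 4), (v - 2)*(v + 5)*(v + 6)) = 1
(4) = a^2 + 8*a + 15
(5) = c - 3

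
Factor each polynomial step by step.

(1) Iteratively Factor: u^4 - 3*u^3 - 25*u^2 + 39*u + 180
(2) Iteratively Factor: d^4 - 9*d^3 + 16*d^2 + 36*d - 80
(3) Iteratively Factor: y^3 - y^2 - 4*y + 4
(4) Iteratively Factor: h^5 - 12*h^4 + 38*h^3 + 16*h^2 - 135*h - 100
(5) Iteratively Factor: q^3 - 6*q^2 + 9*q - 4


(1) = (u - 5)*(u^3 + 2*u^2 - 15*u - 36) = (u - 5)*(u + 3)*(u^2 - u - 12) = (u - 5)*(u - 4)*(u + 3)*(u + 3)
(2) = (d - 2)*(d^3 - 7*d^2 + 2*d + 40) = (d - 5)*(d - 2)*(d^2 - 2*d - 8) = (d - 5)*(d - 2)*(d + 2)*(d - 4)
(3) = (y - 2)*(y^2 + y - 2) = (y - 2)*(y - 1)*(y + 2)
(4) = (h + 1)*(h^4 - 13*h^3 + 51*h^2 - 35*h - 100) = (h + 1)^2*(h^3 - 14*h^2 + 65*h - 100) = (h - 5)*(h + 1)^2*(h^2 - 9*h + 20) = (h - 5)^2*(h + 1)^2*(h - 4)
(5) = (q - 1)*(q^2 - 5*q + 4) = (q - 4)*(q - 1)*(q - 1)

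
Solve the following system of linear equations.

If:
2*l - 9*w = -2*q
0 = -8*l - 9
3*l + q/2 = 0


Then:
l = -9/8
q = 27/4
w = 5/4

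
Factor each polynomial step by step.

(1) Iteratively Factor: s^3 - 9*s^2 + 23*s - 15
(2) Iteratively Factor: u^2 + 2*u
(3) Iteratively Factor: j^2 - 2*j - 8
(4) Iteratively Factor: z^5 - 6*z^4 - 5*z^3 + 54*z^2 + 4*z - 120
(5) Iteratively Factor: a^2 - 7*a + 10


(1) = (s - 3)*(s^2 - 6*s + 5) = (s - 5)*(s - 3)*(s - 1)
(2) = (u)*(u + 2)
(3) = (j - 4)*(j + 2)
(4) = (z - 5)*(z^4 - z^3 - 10*z^2 + 4*z + 24) = (z - 5)*(z - 2)*(z^3 + z^2 - 8*z - 12) = (z - 5)*(z - 2)*(z + 2)*(z^2 - z - 6) = (z - 5)*(z - 3)*(z - 2)*(z + 2)*(z + 2)
(5) = (a - 5)*(a - 2)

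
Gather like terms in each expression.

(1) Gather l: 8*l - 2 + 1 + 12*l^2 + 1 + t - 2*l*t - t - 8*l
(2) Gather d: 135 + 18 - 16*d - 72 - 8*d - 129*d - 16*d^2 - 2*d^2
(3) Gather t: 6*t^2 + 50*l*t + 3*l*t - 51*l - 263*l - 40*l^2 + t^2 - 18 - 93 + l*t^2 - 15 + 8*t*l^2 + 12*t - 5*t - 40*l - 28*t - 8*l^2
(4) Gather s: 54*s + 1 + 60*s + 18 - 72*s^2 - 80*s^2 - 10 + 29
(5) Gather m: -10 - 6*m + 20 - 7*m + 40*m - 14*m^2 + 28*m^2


(1) = 12*l^2 - 2*l*t
(2) = -18*d^2 - 153*d + 81
(3) = -48*l^2 - 354*l + t^2*(l + 7) + t*(8*l^2 + 53*l - 21) - 126
(4) = -152*s^2 + 114*s + 38
(5) = 14*m^2 + 27*m + 10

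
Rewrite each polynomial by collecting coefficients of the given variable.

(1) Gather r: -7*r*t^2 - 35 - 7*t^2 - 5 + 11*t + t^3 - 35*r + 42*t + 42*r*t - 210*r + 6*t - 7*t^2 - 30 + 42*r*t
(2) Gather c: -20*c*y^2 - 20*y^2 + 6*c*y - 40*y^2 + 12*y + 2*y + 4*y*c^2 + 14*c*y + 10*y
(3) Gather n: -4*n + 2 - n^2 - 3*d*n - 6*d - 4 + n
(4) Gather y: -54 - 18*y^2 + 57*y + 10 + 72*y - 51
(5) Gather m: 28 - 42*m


(1) = r*(-7*t^2 + 84*t - 245) + t^3 - 14*t^2 + 59*t - 70
(2) = 4*c^2*y + c*(-20*y^2 + 20*y) - 60*y^2 + 24*y
(3) = -6*d - n^2 + n*(-3*d - 3) - 2
(4) = -18*y^2 + 129*y - 95
(5) = 28 - 42*m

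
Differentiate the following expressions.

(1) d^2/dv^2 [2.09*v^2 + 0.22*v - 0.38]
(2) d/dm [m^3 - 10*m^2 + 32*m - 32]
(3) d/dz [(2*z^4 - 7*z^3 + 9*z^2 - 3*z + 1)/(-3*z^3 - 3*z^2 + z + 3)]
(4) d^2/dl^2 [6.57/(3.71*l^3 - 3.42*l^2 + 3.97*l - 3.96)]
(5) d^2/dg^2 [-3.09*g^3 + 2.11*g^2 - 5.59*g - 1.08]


(1) = 4.18000000000000
(2) = 3*m^2 - 20*m + 32
(3) = 2*(-3*z^6 - 6*z^5 + 27*z^4 - 4*z^3 - 27*z^2 + 30*z - 5)/(9*z^6 + 18*z^5 + 3*z^4 - 24*z^3 - 17*z^2 + 6*z + 9)
(4) = ((44.9388 - 146.2482*l)*(3.71*l^3 - 3.42*l^2 + 3.97*l - 3.96) + 6.57*(11.13*l^2 - 6.84*l + 3.97)*(22.26*l^2 - 13.68*l + 7.94))/(3.71*l^3 - 3.42*l^2 + 3.97*l - 3.96)^3
(5) = 4.22 - 18.54*g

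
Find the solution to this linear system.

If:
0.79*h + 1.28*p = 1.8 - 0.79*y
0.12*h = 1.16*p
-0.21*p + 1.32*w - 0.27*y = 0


Then:
h = 1.95140186915888 - 0.856448598130841*y
p = 0.201869158878505 - 0.0885981308411215*y
w = 0.190450297366185*y + 0.0321155480033985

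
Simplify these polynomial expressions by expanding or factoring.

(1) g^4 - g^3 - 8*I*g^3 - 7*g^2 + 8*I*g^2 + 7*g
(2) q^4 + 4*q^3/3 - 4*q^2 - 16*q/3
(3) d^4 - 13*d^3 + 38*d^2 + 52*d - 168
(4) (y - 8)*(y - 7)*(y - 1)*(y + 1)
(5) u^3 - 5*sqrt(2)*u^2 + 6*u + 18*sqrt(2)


(1) = g*(g - 1)*(g - 7*I)*(g - I)
(2) = q*(q - 2)*(q + 4/3)*(q + 2)
(3) = (d - 7)*(d - 6)*(d - 2)*(d + 2)
(4) = y^4 - 15*y^3 + 55*y^2 + 15*y - 56
(5) = (u - 3*sqrt(2))^2*(u + sqrt(2))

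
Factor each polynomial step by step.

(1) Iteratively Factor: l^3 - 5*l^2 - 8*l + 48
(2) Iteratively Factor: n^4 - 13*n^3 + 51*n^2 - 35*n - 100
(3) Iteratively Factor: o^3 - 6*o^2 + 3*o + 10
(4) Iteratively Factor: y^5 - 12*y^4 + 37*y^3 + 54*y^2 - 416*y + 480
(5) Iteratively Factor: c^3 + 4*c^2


(1) = (l - 4)*(l^2 - l - 12) = (l - 4)*(l + 3)*(l - 4)
(2) = (n - 5)*(n^3 - 8*n^2 + 11*n + 20) = (n - 5)*(n + 1)*(n^2 - 9*n + 20) = (n - 5)^2*(n + 1)*(n - 4)
(3) = (o - 5)*(o^2 - o - 2) = (o - 5)*(o - 2)*(o + 1)
(4) = (y - 2)*(y^4 - 10*y^3 + 17*y^2 + 88*y - 240) = (y - 5)*(y - 2)*(y^3 - 5*y^2 - 8*y + 48) = (y - 5)*(y - 4)*(y - 2)*(y^2 - y - 12) = (y - 5)*(y - 4)*(y - 2)*(y + 3)*(y - 4)
(5) = (c)*(c^2 + 4*c) = c*(c + 4)*(c)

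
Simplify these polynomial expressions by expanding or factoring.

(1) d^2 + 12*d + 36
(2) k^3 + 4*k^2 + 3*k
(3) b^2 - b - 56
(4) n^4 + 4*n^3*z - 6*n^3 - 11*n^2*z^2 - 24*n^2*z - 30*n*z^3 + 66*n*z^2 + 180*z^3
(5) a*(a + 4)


(1) = (d + 6)^2
(2) = k*(k + 1)*(k + 3)
(3) = (b - 8)*(b + 7)
(4) = (n - 6)*(n - 3*z)*(n + 2*z)*(n + 5*z)
(5) = a^2 + 4*a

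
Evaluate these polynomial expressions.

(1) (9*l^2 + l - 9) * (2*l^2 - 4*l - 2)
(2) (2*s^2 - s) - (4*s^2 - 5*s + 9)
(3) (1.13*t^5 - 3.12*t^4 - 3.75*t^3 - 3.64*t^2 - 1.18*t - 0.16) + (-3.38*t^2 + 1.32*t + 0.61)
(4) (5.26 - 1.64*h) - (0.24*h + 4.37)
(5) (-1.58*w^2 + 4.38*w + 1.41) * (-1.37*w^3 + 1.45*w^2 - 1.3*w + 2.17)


(1) = 18*l^4 - 34*l^3 - 40*l^2 + 34*l + 18
(2) = -2*s^2 + 4*s - 9
(3) = 1.13*t^5 - 3.12*t^4 - 3.75*t^3 - 7.02*t^2 + 0.14*t + 0.45
(4) = 0.89 - 1.88*h
(5) = 2.1646*w^5 - 8.2916*w^4 + 6.4733*w^3 - 7.0781*w^2 + 7.6716*w + 3.0597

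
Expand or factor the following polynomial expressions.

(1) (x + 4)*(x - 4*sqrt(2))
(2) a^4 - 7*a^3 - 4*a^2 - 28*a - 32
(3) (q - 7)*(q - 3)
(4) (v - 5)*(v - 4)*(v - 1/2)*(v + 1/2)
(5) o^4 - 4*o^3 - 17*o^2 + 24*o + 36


(1) = x^2 - 4*sqrt(2)*x + 4*x - 16*sqrt(2)
(2) = (a - 8)*(a + 1)*(a - 2*I)*(a + 2*I)
(3) = q^2 - 10*q + 21
(4) = v^4 - 9*v^3 + 79*v^2/4 + 9*v/4 - 5
(5) = (o - 6)*(o - 2)*(o + 1)*(o + 3)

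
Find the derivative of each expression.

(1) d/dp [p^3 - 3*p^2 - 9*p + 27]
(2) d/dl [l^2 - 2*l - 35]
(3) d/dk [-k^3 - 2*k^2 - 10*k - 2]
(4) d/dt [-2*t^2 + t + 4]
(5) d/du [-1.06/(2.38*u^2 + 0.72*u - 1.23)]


(1) = 3*p^2 - 6*p - 9
(2) = 2*l - 2
(3) = -3*k^2 - 4*k - 10
(4) = 1 - 4*t
(5) = (5.0456*u + 0.7632)/(2.38*u^2 + 0.72*u - 1.23)^2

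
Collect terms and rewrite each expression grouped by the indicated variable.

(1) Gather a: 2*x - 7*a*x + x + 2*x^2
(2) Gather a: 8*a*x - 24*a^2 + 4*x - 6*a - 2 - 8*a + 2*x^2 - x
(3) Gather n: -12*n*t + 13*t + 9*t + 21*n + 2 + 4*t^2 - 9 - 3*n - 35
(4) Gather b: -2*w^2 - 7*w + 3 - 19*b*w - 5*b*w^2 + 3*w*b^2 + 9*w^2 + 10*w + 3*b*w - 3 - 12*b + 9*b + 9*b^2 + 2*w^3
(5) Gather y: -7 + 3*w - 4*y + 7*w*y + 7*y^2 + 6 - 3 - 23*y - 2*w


(1) = -7*a*x + 2*x^2 + 3*x
(2) = -24*a^2 + a*(8*x - 14) + 2*x^2 + 3*x - 2
(3) = n*(18 - 12*t) + 4*t^2 + 22*t - 42
(4) = b^2*(3*w + 9) + b*(-5*w^2 - 16*w - 3) + 2*w^3 + 7*w^2 + 3*w
(5) = w + 7*y^2 + y*(7*w - 27) - 4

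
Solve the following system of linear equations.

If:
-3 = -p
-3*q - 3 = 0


Then:
p = 3
q = -1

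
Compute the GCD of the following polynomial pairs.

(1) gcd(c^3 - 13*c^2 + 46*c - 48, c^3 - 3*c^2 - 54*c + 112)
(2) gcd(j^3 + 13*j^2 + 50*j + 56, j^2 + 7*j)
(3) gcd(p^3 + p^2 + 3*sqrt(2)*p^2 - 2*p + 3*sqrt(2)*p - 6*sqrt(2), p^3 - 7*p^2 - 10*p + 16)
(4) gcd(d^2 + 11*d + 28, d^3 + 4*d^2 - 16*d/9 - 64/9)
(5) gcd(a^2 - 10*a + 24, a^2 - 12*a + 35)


(1) = c^2 - 10*c + 16
(2) = gcd((j + 2)*(j + 4)*(j + 7), j*(j + 7)) = j + 7
(3) = gcd((p - 1)*(p + 2)*(p + 3*sqrt(2)), (p - 8)*(p - 1)*(p + 2)) = p^2 + p - 2
(4) = gcd((d + 4)*(d + 7), (d - 4/3)*(d + 4/3)*(d + 4)) = d + 4
(5) = 1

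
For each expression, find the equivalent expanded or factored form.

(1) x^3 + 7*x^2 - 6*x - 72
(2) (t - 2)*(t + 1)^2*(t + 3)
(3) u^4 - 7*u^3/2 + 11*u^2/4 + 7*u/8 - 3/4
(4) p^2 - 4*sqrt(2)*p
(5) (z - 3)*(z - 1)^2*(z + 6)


(1) = (x - 3)*(x + 4)*(x + 6)
(2) = t^4 + 3*t^3 - 3*t^2 - 11*t - 6
(3) = (u - 2)*(u - 3/2)*(u - 1/2)*(u + 1/2)
(4) = p*(p - 4*sqrt(2))
(5) = z^4 + z^3 - 23*z^2 + 39*z - 18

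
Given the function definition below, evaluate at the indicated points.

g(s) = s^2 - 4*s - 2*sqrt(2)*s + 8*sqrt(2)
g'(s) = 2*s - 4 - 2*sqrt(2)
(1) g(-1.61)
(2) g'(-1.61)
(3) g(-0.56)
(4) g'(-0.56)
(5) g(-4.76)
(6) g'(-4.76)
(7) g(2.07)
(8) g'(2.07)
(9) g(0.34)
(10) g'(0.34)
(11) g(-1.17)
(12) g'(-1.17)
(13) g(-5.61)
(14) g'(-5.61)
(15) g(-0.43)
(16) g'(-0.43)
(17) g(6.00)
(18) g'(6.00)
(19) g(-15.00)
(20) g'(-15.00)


(1) = 24.90
(2) = -10.05
(3) = 15.45
(4) = -7.95
(5) = 66.47
(6) = -16.35
(7) = 1.46
(8) = -2.69
(9) = 9.11
(10) = -6.15
(11) = 20.67
(12) = -9.17
(13) = 81.09
(14) = -18.05
(15) = 14.43
(16) = -7.69
(17) = 6.34
(18) = 5.17
(19) = 338.74
(20) = -36.83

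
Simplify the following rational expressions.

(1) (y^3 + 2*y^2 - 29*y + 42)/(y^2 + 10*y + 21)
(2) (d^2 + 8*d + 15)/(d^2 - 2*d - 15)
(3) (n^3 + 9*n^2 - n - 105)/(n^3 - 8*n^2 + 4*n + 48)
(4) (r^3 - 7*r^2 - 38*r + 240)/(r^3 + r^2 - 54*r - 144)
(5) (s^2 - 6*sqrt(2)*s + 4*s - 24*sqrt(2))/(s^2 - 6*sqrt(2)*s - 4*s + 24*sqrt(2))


(1) = (y^2 - 5*y + 6)/(y + 3)
(2) = (d + 5)/(d - 5)
(3) = (n^3 + 9*n^2 - n - 105)/(n^3 - 8*n^2 + 4*n + 48)
(4) = (r - 5)/(r + 3)
(5) = (s + 4)/(s - 4)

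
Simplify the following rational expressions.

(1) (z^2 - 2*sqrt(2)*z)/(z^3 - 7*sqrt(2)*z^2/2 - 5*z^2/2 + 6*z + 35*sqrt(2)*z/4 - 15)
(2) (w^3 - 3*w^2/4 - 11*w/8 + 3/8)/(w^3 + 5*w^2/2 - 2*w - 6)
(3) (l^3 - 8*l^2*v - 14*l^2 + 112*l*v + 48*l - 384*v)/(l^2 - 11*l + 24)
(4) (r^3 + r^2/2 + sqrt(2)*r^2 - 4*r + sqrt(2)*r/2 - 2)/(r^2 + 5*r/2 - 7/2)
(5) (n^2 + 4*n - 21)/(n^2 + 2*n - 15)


(1) = 4*z/(4*z^2 + z*(-10 - 6*sqrt(2)) + 15*sqrt(2))
(2) = (4*w^2 + 3*w - 1)/(4*w^2 + 16*w + 16)
(3) = (l^2 - 8*l*v - 6*l + 48*v)/(l - 3)
(4) = (4*r^3 + r^2*(2 + 4*sqrt(2)) + r*(-16 + 2*sqrt(2)) - 8)/(4*r^2 + 10*r - 14)
(5) = (n + 7)/(n + 5)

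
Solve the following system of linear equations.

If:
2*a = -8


Then:
a = -4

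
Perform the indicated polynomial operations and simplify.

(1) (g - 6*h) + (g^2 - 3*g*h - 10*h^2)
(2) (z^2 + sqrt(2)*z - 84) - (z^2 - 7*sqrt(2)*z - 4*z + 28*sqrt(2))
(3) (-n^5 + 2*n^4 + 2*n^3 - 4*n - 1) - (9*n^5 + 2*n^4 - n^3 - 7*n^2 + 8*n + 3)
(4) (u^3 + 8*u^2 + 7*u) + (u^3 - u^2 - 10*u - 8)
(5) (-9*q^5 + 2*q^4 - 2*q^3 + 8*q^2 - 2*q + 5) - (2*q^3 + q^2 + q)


(1) = g^2 - 3*g*h + g - 10*h^2 - 6*h
(2) = 4*z + 8*sqrt(2)*z - 84 - 28*sqrt(2)
(3) = -10*n^5 + 3*n^3 + 7*n^2 - 12*n - 4
(4) = 2*u^3 + 7*u^2 - 3*u - 8
(5) = -9*q^5 + 2*q^4 - 4*q^3 + 7*q^2 - 3*q + 5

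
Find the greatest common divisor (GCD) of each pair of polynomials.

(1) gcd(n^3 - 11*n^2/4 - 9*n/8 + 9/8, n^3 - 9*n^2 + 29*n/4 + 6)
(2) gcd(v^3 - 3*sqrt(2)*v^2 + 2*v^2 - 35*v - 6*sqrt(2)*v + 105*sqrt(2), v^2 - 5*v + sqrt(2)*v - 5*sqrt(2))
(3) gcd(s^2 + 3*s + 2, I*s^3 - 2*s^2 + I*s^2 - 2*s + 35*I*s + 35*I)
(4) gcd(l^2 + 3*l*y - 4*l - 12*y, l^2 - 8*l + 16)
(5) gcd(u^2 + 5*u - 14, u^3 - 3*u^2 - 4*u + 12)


(1) = 1
(2) = gcd((v - 5)*(v + 7)*(v - 3*sqrt(2)), (v - 5)*(v + sqrt(2))) = v - 5
(3) = s + 1
(4) = l - 4
(5) = u - 2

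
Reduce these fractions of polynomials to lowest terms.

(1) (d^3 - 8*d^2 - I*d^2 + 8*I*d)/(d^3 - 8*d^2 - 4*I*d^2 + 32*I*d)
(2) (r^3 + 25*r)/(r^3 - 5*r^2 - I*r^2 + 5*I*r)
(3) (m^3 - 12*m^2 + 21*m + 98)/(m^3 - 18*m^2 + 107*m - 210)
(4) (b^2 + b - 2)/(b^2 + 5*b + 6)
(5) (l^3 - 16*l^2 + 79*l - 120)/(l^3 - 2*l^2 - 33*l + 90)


(1) = (d - I)/(d - 4*I)
(2) = (r^2 + 25)/(r^2 + r*(-5 - I) + 5*I)
(3) = (m^2 - 5*m - 14)/(m^2 - 11*m + 30)
(4) = (b - 1)/(b + 3)
(5) = (l - 8)/(l + 6)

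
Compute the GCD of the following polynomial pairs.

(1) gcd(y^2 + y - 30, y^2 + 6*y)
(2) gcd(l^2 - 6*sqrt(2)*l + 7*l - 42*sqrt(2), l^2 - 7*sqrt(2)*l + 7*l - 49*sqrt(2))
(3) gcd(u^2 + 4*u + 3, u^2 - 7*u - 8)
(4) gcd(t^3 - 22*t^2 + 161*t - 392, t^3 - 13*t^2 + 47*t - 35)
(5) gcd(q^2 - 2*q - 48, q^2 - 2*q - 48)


(1) = y + 6
(2) = gcd((l + 7)*(l - 6*sqrt(2)), (l + 7)*(l - 7*sqrt(2))) = l + 7
(3) = u + 1
(4) = gcd((t - 8)*(t - 7)^2, (t - 7)*(t - 5)*(t - 1)) = t - 7
(5) = gcd((q - 8)*(q + 6), (q - 8)*(q + 6)) = q^2 - 2*q - 48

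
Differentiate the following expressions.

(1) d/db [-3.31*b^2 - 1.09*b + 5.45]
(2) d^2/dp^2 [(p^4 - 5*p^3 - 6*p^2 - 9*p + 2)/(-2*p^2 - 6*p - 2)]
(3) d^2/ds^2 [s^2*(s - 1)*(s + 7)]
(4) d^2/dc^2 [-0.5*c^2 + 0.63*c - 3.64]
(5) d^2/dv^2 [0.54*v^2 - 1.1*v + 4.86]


(1) = -6.62*b - 1.09
(2) = (-p^6 - 9*p^5 - 30*p^4 + 7*p^3 + 15*p^2 - 30*p - 37)/(p^6 + 9*p^5 + 30*p^4 + 45*p^3 + 30*p^2 + 9*p + 1)
(3) = 12*s^2 + 36*s - 14
(4) = -1.00000000000000
(5) = 1.08000000000000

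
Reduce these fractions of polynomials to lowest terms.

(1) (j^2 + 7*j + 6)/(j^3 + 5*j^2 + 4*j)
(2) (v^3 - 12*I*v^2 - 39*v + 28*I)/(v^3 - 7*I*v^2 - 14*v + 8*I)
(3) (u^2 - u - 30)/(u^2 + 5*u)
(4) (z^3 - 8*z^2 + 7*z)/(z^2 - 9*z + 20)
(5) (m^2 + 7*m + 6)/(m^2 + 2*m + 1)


(1) = (j + 6)/(j^2 + 4*j)
(2) = (v - 7*I)/(v - 2*I)
(3) = (u - 6)/u
(4) = (z^3 - 8*z^2 + 7*z)/(z^2 - 9*z + 20)
(5) = (m + 6)/(m + 1)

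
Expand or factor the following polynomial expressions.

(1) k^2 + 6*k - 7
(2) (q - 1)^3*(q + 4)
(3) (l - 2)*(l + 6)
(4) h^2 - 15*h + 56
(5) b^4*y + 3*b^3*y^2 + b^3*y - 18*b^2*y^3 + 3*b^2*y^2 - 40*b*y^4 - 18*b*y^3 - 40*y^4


(1) = (k - 1)*(k + 7)
(2) = q^4 + q^3 - 9*q^2 + 11*q - 4
(3) = l^2 + 4*l - 12
(4) = (h - 8)*(h - 7)
(5) = (b - 4*y)*(b + 2*y)*(b + 5*y)*(b*y + y)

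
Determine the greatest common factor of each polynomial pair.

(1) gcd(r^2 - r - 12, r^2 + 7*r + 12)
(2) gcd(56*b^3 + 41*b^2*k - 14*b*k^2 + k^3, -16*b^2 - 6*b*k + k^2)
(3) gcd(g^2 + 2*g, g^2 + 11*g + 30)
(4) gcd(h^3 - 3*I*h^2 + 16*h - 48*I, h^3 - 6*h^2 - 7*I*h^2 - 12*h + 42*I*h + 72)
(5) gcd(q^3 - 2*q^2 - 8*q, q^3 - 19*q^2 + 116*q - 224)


(1) = r + 3
(2) = 8*b - k
(3) = gcd(g*(g + 2), (g + 5)*(g + 6)) = 1
(4) = gcd((h - 4*I)*(h - 3*I)*(h + 4*I), (h - 6)*(h - 4*I)*(h - 3*I)) = h^2 - 7*I*h - 12
(5) = q - 4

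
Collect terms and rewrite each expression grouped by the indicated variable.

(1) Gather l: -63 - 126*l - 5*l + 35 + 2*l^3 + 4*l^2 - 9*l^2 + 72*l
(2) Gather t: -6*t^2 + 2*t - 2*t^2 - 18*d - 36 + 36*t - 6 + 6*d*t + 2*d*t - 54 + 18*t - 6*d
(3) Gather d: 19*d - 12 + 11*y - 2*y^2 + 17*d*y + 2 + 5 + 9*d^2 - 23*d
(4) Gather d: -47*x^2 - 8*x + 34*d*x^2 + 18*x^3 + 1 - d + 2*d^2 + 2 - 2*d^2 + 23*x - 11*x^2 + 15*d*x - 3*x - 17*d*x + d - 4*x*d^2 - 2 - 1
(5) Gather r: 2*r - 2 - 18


(1) = 2*l^3 - 5*l^2 - 59*l - 28
(2) = -24*d - 8*t^2 + t*(8*d + 56) - 96
(3) = 9*d^2 + d*(17*y - 4) - 2*y^2 + 11*y - 5
(4) = -4*d^2*x + d*(34*x^2 - 2*x) + 18*x^3 - 58*x^2 + 12*x
(5) = 2*r - 20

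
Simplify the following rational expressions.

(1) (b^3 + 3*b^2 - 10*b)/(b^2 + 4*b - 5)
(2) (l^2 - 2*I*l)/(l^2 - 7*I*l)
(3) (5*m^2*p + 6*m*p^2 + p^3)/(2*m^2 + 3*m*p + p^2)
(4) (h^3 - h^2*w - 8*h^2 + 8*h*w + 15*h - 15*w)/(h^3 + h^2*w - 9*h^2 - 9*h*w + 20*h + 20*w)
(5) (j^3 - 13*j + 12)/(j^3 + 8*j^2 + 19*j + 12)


(1) = (b^2 - 2*b)/(b - 1)
(2) = (l - 2*I)/(l - 7*I)
(3) = (5*m*p + p^2)/(2*m + p)
(4) = (h^2 - h*w - 3*h + 3*w)/(h^2 + h*w - 4*h - 4*w)
(5) = (j^2 - 4*j + 3)/(j^2 + 4*j + 3)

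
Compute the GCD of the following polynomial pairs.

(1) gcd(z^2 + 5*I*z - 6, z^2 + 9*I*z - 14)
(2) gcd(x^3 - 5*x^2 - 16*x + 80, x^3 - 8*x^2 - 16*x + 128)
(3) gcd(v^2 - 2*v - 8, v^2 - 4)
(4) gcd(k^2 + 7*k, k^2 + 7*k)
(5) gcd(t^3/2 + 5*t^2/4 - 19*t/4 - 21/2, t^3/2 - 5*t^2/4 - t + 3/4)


(1) = gcd((z + 2*I)*(z + 3*I), (z + 2*I)*(z + 7*I)) = z + 2*I
(2) = x^2 - 16
(3) = gcd((v - 4)*(v + 2), (v - 2)*(v + 2)) = v + 2
(4) = gcd(k*(k + 7), k*(k + 7)) = k^2 + 7*k
(5) = t - 3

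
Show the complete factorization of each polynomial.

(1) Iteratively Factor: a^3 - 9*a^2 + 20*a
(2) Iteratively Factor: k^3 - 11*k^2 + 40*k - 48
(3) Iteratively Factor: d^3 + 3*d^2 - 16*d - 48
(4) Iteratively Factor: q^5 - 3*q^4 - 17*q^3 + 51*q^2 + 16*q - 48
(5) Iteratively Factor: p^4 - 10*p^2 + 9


(1) = (a - 4)*(a^2 - 5*a) = a*(a - 4)*(a - 5)
(2) = (k - 4)*(k^2 - 7*k + 12) = (k - 4)*(k - 3)*(k - 4)
(3) = (d + 3)*(d^2 - 16) = (d - 4)*(d + 3)*(d + 4)
(4) = (q - 1)*(q^4 - 2*q^3 - 19*q^2 + 32*q + 48) = (q - 1)*(q + 4)*(q^3 - 6*q^2 + 5*q + 12) = (q - 1)*(q + 1)*(q + 4)*(q^2 - 7*q + 12) = (q - 3)*(q - 1)*(q + 1)*(q + 4)*(q - 4)
(5) = (p + 3)*(p^3 - 3*p^2 - p + 3) = (p + 1)*(p + 3)*(p^2 - 4*p + 3) = (p - 1)*(p + 1)*(p + 3)*(p - 3)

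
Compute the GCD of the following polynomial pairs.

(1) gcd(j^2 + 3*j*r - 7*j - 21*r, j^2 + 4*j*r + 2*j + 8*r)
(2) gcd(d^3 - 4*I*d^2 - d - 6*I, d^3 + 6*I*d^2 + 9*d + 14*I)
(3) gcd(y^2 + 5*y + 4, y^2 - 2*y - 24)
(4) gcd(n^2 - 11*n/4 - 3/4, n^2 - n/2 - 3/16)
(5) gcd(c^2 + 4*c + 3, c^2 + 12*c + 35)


(1) = gcd((j - 7)*(j + 3*r), (j + 2)*(j + 4*r)) = 1
(2) = gcd((d - 3*I)*(d - 2*I)*(d + I), (d - 2*I)*(d + I)*(d + 7*I)) = d^2 - I*d + 2
(3) = y + 4
(4) = gcd((n - 3)*(n + 1/4), (n - 3/4)*(n + 1/4)) = n + 1/4
(5) = gcd((c + 1)*(c + 3), (c + 5)*(c + 7)) = 1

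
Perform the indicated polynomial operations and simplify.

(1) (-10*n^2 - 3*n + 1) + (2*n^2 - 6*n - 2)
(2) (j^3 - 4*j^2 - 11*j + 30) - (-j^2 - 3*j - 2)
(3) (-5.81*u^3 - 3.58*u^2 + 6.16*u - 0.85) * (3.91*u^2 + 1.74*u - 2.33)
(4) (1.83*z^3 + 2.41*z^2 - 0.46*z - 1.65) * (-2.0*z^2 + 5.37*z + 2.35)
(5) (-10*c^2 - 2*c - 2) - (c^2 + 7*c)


(1) = -8*n^2 - 9*n - 1
(2) = j^3 - 3*j^2 - 8*j + 32
(3) = -22.7171*u^5 - 24.1072*u^4 + 31.3937*u^3 + 15.7363*u^2 - 15.8318*u + 1.9805
(4) = -3.66*z^5 + 5.0071*z^4 + 18.1622*z^3 + 6.4933*z^2 - 9.9415*z - 3.8775
(5) = -11*c^2 - 9*c - 2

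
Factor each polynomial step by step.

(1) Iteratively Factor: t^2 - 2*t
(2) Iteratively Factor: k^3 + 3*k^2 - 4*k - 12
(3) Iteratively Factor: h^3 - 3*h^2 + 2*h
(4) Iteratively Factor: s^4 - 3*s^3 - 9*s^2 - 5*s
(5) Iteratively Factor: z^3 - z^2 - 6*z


(1) = (t - 2)*(t)
(2) = (k + 2)*(k^2 + k - 6) = (k - 2)*(k + 2)*(k + 3)
(3) = (h)*(h^2 - 3*h + 2) = h*(h - 2)*(h - 1)
(4) = (s - 5)*(s^3 + 2*s^2 + s) = (s - 5)*(s + 1)*(s^2 + s) = (s - 5)*(s + 1)^2*(s)
(5) = (z - 3)*(z^2 + 2*z) = z*(z - 3)*(z + 2)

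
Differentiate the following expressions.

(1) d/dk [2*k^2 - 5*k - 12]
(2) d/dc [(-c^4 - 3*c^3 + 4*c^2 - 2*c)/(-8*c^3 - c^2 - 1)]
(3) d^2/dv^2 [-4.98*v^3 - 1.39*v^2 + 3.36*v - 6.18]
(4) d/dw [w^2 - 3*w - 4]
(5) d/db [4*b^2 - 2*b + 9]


(1) = 4*k - 5
(2) = (8*c^6 + 2*c^5 + 35*c^4 - 28*c^3 + 7*c^2 - 8*c + 2)/(64*c^6 + 16*c^5 + c^4 + 16*c^3 + 2*c^2 + 1)
(3) = -29.88*v - 2.78
(4) = 2*w - 3
(5) = 8*b - 2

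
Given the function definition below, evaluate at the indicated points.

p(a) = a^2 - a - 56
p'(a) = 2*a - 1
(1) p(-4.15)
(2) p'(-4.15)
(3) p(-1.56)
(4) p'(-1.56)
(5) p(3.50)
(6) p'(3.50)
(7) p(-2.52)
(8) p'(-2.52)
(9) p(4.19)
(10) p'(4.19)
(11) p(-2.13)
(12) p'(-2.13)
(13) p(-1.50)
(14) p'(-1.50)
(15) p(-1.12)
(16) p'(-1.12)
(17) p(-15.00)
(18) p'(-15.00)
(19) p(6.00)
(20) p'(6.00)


(1) = -34.63
(2) = -9.30
(3) = -52.01
(4) = -4.12
(5) = -47.25
(6) = 6.00
(7) = -47.13
(8) = -6.04
(9) = -42.63
(10) = 7.38
(11) = -49.33
(12) = -5.26
(13) = -52.25
(14) = -4.00
(15) = -53.63
(16) = -3.24
(17) = 184.00
(18) = -31.00
(19) = -26.00
(20) = 11.00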